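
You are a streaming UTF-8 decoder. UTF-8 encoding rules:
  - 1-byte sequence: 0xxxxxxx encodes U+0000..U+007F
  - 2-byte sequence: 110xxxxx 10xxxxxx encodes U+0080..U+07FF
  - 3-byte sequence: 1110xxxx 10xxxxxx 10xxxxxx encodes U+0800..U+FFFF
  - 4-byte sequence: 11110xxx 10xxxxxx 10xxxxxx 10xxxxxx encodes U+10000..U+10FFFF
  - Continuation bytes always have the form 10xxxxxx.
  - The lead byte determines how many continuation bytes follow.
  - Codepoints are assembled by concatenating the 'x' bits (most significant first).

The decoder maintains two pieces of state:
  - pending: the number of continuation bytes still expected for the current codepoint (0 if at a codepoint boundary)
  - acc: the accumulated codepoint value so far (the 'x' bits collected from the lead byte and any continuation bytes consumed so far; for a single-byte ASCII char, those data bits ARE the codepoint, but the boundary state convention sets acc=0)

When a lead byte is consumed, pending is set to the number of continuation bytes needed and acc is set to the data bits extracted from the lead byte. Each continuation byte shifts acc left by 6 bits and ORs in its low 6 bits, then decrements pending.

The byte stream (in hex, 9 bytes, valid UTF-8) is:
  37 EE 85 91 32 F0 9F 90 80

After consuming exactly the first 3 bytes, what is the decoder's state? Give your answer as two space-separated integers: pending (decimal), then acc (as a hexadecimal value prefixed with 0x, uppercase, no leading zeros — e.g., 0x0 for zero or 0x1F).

Answer: 1 0x385

Derivation:
Byte[0]=37: 1-byte. pending=0, acc=0x0
Byte[1]=EE: 3-byte lead. pending=2, acc=0xE
Byte[2]=85: continuation. acc=(acc<<6)|0x05=0x385, pending=1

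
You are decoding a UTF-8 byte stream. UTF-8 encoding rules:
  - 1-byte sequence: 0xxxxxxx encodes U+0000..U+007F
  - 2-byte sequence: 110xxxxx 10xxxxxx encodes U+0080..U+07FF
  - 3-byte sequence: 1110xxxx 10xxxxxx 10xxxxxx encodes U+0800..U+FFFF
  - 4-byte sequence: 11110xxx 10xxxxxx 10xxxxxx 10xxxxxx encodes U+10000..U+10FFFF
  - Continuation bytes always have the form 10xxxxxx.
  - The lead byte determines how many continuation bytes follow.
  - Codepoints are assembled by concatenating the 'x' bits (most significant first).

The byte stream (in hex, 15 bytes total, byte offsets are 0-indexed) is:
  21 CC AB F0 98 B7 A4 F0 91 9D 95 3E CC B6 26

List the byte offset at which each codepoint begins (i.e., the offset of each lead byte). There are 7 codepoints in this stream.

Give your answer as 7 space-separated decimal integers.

Byte[0]=21: 1-byte ASCII. cp=U+0021
Byte[1]=CC: 2-byte lead, need 1 cont bytes. acc=0xC
Byte[2]=AB: continuation. acc=(acc<<6)|0x2B=0x32B
Completed: cp=U+032B (starts at byte 1)
Byte[3]=F0: 4-byte lead, need 3 cont bytes. acc=0x0
Byte[4]=98: continuation. acc=(acc<<6)|0x18=0x18
Byte[5]=B7: continuation. acc=(acc<<6)|0x37=0x637
Byte[6]=A4: continuation. acc=(acc<<6)|0x24=0x18DE4
Completed: cp=U+18DE4 (starts at byte 3)
Byte[7]=F0: 4-byte lead, need 3 cont bytes. acc=0x0
Byte[8]=91: continuation. acc=(acc<<6)|0x11=0x11
Byte[9]=9D: continuation. acc=(acc<<6)|0x1D=0x45D
Byte[10]=95: continuation. acc=(acc<<6)|0x15=0x11755
Completed: cp=U+11755 (starts at byte 7)
Byte[11]=3E: 1-byte ASCII. cp=U+003E
Byte[12]=CC: 2-byte lead, need 1 cont bytes. acc=0xC
Byte[13]=B6: continuation. acc=(acc<<6)|0x36=0x336
Completed: cp=U+0336 (starts at byte 12)
Byte[14]=26: 1-byte ASCII. cp=U+0026

Answer: 0 1 3 7 11 12 14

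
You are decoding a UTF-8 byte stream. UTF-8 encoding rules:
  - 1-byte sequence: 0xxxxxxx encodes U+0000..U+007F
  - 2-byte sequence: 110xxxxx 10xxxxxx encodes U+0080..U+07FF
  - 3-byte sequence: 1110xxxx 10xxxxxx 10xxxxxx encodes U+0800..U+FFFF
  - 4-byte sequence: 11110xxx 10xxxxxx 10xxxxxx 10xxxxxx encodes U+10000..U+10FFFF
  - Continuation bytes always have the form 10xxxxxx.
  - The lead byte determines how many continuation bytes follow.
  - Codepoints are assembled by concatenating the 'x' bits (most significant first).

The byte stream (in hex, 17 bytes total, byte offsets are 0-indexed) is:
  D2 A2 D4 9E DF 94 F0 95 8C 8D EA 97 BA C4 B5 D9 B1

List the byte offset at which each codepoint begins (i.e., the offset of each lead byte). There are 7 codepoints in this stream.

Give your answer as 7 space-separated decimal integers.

Answer: 0 2 4 6 10 13 15

Derivation:
Byte[0]=D2: 2-byte lead, need 1 cont bytes. acc=0x12
Byte[1]=A2: continuation. acc=(acc<<6)|0x22=0x4A2
Completed: cp=U+04A2 (starts at byte 0)
Byte[2]=D4: 2-byte lead, need 1 cont bytes. acc=0x14
Byte[3]=9E: continuation. acc=(acc<<6)|0x1E=0x51E
Completed: cp=U+051E (starts at byte 2)
Byte[4]=DF: 2-byte lead, need 1 cont bytes. acc=0x1F
Byte[5]=94: continuation. acc=(acc<<6)|0x14=0x7D4
Completed: cp=U+07D4 (starts at byte 4)
Byte[6]=F0: 4-byte lead, need 3 cont bytes. acc=0x0
Byte[7]=95: continuation. acc=(acc<<6)|0x15=0x15
Byte[8]=8C: continuation. acc=(acc<<6)|0x0C=0x54C
Byte[9]=8D: continuation. acc=(acc<<6)|0x0D=0x1530D
Completed: cp=U+1530D (starts at byte 6)
Byte[10]=EA: 3-byte lead, need 2 cont bytes. acc=0xA
Byte[11]=97: continuation. acc=(acc<<6)|0x17=0x297
Byte[12]=BA: continuation. acc=(acc<<6)|0x3A=0xA5FA
Completed: cp=U+A5FA (starts at byte 10)
Byte[13]=C4: 2-byte lead, need 1 cont bytes. acc=0x4
Byte[14]=B5: continuation. acc=(acc<<6)|0x35=0x135
Completed: cp=U+0135 (starts at byte 13)
Byte[15]=D9: 2-byte lead, need 1 cont bytes. acc=0x19
Byte[16]=B1: continuation. acc=(acc<<6)|0x31=0x671
Completed: cp=U+0671 (starts at byte 15)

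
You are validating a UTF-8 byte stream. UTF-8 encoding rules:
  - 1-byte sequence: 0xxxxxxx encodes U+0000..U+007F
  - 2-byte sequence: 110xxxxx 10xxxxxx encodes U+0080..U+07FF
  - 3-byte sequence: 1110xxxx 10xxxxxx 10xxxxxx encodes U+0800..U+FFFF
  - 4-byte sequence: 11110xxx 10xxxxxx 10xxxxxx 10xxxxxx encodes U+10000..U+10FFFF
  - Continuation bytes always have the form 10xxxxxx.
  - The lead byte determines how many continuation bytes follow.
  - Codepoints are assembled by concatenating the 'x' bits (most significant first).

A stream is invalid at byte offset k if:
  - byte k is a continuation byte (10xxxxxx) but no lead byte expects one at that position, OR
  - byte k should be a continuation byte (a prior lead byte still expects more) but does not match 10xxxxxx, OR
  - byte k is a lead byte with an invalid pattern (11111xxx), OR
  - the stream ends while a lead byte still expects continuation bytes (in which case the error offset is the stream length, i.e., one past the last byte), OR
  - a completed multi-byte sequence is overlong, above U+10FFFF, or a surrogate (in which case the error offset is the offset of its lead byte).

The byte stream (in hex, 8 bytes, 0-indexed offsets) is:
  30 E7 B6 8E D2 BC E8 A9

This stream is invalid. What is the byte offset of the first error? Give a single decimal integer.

Byte[0]=30: 1-byte ASCII. cp=U+0030
Byte[1]=E7: 3-byte lead, need 2 cont bytes. acc=0x7
Byte[2]=B6: continuation. acc=(acc<<6)|0x36=0x1F6
Byte[3]=8E: continuation. acc=(acc<<6)|0x0E=0x7D8E
Completed: cp=U+7D8E (starts at byte 1)
Byte[4]=D2: 2-byte lead, need 1 cont bytes. acc=0x12
Byte[5]=BC: continuation. acc=(acc<<6)|0x3C=0x4BC
Completed: cp=U+04BC (starts at byte 4)
Byte[6]=E8: 3-byte lead, need 2 cont bytes. acc=0x8
Byte[7]=A9: continuation. acc=(acc<<6)|0x29=0x229
Byte[8]: stream ended, expected continuation. INVALID

Answer: 8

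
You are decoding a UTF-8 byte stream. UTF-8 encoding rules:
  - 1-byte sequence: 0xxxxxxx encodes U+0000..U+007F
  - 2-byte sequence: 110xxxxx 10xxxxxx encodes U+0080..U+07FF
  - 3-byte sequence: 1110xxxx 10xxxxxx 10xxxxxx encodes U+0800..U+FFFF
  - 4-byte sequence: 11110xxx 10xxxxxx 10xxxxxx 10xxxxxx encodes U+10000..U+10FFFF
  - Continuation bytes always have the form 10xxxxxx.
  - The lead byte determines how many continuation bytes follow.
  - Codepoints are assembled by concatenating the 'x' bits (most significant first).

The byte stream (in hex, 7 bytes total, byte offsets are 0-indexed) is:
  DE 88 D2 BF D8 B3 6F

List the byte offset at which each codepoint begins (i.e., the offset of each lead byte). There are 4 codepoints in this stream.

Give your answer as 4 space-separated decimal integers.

Byte[0]=DE: 2-byte lead, need 1 cont bytes. acc=0x1E
Byte[1]=88: continuation. acc=(acc<<6)|0x08=0x788
Completed: cp=U+0788 (starts at byte 0)
Byte[2]=D2: 2-byte lead, need 1 cont bytes. acc=0x12
Byte[3]=BF: continuation. acc=(acc<<6)|0x3F=0x4BF
Completed: cp=U+04BF (starts at byte 2)
Byte[4]=D8: 2-byte lead, need 1 cont bytes. acc=0x18
Byte[5]=B3: continuation. acc=(acc<<6)|0x33=0x633
Completed: cp=U+0633 (starts at byte 4)
Byte[6]=6F: 1-byte ASCII. cp=U+006F

Answer: 0 2 4 6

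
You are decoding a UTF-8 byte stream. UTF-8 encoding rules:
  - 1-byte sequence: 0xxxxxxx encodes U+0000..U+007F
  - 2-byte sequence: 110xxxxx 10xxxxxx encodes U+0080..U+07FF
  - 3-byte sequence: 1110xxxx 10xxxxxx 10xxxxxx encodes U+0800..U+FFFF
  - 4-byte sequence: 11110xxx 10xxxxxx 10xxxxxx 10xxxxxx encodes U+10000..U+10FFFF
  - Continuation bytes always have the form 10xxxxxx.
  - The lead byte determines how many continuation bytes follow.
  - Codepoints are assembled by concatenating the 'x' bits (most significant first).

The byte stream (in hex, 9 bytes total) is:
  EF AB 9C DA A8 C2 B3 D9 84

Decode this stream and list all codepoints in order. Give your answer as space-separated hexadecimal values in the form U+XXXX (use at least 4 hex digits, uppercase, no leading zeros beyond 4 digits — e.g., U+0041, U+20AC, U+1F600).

Answer: U+FADC U+06A8 U+00B3 U+0644

Derivation:
Byte[0]=EF: 3-byte lead, need 2 cont bytes. acc=0xF
Byte[1]=AB: continuation. acc=(acc<<6)|0x2B=0x3EB
Byte[2]=9C: continuation. acc=(acc<<6)|0x1C=0xFADC
Completed: cp=U+FADC (starts at byte 0)
Byte[3]=DA: 2-byte lead, need 1 cont bytes. acc=0x1A
Byte[4]=A8: continuation. acc=(acc<<6)|0x28=0x6A8
Completed: cp=U+06A8 (starts at byte 3)
Byte[5]=C2: 2-byte lead, need 1 cont bytes. acc=0x2
Byte[6]=B3: continuation. acc=(acc<<6)|0x33=0xB3
Completed: cp=U+00B3 (starts at byte 5)
Byte[7]=D9: 2-byte lead, need 1 cont bytes. acc=0x19
Byte[8]=84: continuation. acc=(acc<<6)|0x04=0x644
Completed: cp=U+0644 (starts at byte 7)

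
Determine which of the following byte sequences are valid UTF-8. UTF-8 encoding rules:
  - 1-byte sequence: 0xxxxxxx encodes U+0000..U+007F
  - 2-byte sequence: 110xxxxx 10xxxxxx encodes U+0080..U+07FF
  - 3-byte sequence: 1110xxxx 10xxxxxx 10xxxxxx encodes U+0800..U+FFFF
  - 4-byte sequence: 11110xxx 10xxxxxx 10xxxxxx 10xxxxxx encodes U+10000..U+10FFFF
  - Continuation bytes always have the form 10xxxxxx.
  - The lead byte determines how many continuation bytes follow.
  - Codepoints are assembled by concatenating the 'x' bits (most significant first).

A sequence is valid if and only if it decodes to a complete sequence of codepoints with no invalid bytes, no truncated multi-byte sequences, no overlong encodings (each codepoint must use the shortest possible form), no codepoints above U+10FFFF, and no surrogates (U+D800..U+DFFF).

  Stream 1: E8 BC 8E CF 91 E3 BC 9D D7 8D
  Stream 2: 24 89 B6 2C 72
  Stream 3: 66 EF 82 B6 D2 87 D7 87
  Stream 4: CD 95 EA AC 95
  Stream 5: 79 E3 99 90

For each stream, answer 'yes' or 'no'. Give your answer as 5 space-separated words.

Answer: yes no yes yes yes

Derivation:
Stream 1: decodes cleanly. VALID
Stream 2: error at byte offset 1. INVALID
Stream 3: decodes cleanly. VALID
Stream 4: decodes cleanly. VALID
Stream 5: decodes cleanly. VALID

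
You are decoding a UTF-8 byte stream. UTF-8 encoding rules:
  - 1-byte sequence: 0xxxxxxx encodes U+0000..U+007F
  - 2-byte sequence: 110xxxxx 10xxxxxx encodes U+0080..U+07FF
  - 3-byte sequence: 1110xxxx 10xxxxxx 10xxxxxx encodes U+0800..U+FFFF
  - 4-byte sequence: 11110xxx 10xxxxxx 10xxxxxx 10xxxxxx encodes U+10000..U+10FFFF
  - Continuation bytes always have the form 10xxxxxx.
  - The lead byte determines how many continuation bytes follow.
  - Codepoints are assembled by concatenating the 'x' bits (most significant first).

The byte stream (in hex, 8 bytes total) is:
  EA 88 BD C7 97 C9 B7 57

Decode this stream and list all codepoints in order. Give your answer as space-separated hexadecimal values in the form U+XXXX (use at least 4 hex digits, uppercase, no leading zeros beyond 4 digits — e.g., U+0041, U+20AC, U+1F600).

Byte[0]=EA: 3-byte lead, need 2 cont bytes. acc=0xA
Byte[1]=88: continuation. acc=(acc<<6)|0x08=0x288
Byte[2]=BD: continuation. acc=(acc<<6)|0x3D=0xA23D
Completed: cp=U+A23D (starts at byte 0)
Byte[3]=C7: 2-byte lead, need 1 cont bytes. acc=0x7
Byte[4]=97: continuation. acc=(acc<<6)|0x17=0x1D7
Completed: cp=U+01D7 (starts at byte 3)
Byte[5]=C9: 2-byte lead, need 1 cont bytes. acc=0x9
Byte[6]=B7: continuation. acc=(acc<<6)|0x37=0x277
Completed: cp=U+0277 (starts at byte 5)
Byte[7]=57: 1-byte ASCII. cp=U+0057

Answer: U+A23D U+01D7 U+0277 U+0057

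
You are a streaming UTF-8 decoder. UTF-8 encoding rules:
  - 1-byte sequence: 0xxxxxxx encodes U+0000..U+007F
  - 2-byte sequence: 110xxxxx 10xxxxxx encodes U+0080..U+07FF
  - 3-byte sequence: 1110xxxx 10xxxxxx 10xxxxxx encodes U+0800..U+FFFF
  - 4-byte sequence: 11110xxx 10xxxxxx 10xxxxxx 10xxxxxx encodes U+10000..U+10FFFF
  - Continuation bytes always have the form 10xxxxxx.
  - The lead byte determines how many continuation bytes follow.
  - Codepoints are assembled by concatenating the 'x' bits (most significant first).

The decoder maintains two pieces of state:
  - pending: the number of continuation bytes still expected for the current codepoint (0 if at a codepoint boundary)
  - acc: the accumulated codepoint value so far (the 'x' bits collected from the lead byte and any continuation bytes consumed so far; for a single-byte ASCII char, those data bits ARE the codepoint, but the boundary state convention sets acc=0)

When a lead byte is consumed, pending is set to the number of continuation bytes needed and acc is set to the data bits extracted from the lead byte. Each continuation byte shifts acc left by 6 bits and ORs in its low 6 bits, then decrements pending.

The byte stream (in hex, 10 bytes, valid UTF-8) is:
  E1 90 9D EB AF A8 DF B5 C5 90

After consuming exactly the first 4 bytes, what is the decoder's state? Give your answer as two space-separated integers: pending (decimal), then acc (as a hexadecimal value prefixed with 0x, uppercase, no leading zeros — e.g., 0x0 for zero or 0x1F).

Byte[0]=E1: 3-byte lead. pending=2, acc=0x1
Byte[1]=90: continuation. acc=(acc<<6)|0x10=0x50, pending=1
Byte[2]=9D: continuation. acc=(acc<<6)|0x1D=0x141D, pending=0
Byte[3]=EB: 3-byte lead. pending=2, acc=0xB

Answer: 2 0xB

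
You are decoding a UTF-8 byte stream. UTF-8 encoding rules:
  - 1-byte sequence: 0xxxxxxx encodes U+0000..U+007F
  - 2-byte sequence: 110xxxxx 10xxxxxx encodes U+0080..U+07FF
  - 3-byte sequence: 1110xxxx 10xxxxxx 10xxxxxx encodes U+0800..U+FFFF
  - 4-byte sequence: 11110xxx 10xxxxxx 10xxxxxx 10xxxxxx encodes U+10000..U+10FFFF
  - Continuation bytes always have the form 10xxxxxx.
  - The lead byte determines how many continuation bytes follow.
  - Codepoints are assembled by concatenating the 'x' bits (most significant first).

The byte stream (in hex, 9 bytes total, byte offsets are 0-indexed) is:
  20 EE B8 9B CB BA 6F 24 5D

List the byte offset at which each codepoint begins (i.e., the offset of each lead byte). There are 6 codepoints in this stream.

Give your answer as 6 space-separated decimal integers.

Byte[0]=20: 1-byte ASCII. cp=U+0020
Byte[1]=EE: 3-byte lead, need 2 cont bytes. acc=0xE
Byte[2]=B8: continuation. acc=(acc<<6)|0x38=0x3B8
Byte[3]=9B: continuation. acc=(acc<<6)|0x1B=0xEE1B
Completed: cp=U+EE1B (starts at byte 1)
Byte[4]=CB: 2-byte lead, need 1 cont bytes. acc=0xB
Byte[5]=BA: continuation. acc=(acc<<6)|0x3A=0x2FA
Completed: cp=U+02FA (starts at byte 4)
Byte[6]=6F: 1-byte ASCII. cp=U+006F
Byte[7]=24: 1-byte ASCII. cp=U+0024
Byte[8]=5D: 1-byte ASCII. cp=U+005D

Answer: 0 1 4 6 7 8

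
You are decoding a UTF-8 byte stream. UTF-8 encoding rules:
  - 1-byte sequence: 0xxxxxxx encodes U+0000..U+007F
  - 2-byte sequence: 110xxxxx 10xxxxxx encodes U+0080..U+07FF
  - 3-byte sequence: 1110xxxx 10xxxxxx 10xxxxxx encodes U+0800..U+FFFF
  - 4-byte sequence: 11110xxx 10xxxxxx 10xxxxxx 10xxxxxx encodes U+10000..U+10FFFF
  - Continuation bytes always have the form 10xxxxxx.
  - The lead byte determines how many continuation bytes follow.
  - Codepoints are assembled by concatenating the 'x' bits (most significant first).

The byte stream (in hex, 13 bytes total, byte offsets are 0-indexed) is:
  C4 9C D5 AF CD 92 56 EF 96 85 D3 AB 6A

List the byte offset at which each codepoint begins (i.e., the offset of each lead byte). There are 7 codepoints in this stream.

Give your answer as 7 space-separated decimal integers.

Byte[0]=C4: 2-byte lead, need 1 cont bytes. acc=0x4
Byte[1]=9C: continuation. acc=(acc<<6)|0x1C=0x11C
Completed: cp=U+011C (starts at byte 0)
Byte[2]=D5: 2-byte lead, need 1 cont bytes. acc=0x15
Byte[3]=AF: continuation. acc=(acc<<6)|0x2F=0x56F
Completed: cp=U+056F (starts at byte 2)
Byte[4]=CD: 2-byte lead, need 1 cont bytes. acc=0xD
Byte[5]=92: continuation. acc=(acc<<6)|0x12=0x352
Completed: cp=U+0352 (starts at byte 4)
Byte[6]=56: 1-byte ASCII. cp=U+0056
Byte[7]=EF: 3-byte lead, need 2 cont bytes. acc=0xF
Byte[8]=96: continuation. acc=(acc<<6)|0x16=0x3D6
Byte[9]=85: continuation. acc=(acc<<6)|0x05=0xF585
Completed: cp=U+F585 (starts at byte 7)
Byte[10]=D3: 2-byte lead, need 1 cont bytes. acc=0x13
Byte[11]=AB: continuation. acc=(acc<<6)|0x2B=0x4EB
Completed: cp=U+04EB (starts at byte 10)
Byte[12]=6A: 1-byte ASCII. cp=U+006A

Answer: 0 2 4 6 7 10 12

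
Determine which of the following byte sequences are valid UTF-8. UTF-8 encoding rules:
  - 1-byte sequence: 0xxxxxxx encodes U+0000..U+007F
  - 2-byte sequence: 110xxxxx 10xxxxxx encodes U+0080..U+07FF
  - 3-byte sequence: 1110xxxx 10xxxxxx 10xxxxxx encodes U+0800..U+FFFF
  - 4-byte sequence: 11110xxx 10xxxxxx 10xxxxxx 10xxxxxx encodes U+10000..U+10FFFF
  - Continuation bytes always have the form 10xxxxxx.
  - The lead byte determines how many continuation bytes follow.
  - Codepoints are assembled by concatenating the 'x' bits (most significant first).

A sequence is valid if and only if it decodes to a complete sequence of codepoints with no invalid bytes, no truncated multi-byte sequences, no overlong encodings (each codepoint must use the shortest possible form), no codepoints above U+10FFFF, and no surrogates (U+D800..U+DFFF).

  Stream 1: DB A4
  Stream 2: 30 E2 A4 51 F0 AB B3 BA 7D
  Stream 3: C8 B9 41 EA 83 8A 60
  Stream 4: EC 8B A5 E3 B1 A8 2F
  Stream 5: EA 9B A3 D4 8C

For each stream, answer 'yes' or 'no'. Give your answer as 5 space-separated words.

Stream 1: decodes cleanly. VALID
Stream 2: error at byte offset 3. INVALID
Stream 3: decodes cleanly. VALID
Stream 4: decodes cleanly. VALID
Stream 5: decodes cleanly. VALID

Answer: yes no yes yes yes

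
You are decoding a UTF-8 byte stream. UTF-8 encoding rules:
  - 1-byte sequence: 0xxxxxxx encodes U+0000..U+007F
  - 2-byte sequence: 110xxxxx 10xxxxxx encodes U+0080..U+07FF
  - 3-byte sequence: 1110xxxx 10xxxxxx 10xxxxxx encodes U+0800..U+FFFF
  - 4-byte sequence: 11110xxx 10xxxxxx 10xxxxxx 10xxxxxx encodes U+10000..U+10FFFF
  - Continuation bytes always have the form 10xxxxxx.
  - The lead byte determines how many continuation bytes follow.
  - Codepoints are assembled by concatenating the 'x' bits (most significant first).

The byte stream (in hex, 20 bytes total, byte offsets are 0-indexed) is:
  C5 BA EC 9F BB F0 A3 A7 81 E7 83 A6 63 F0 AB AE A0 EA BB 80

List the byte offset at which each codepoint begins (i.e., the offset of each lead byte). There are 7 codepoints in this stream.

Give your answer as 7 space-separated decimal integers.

Byte[0]=C5: 2-byte lead, need 1 cont bytes. acc=0x5
Byte[1]=BA: continuation. acc=(acc<<6)|0x3A=0x17A
Completed: cp=U+017A (starts at byte 0)
Byte[2]=EC: 3-byte lead, need 2 cont bytes. acc=0xC
Byte[3]=9F: continuation. acc=(acc<<6)|0x1F=0x31F
Byte[4]=BB: continuation. acc=(acc<<6)|0x3B=0xC7FB
Completed: cp=U+C7FB (starts at byte 2)
Byte[5]=F0: 4-byte lead, need 3 cont bytes. acc=0x0
Byte[6]=A3: continuation. acc=(acc<<6)|0x23=0x23
Byte[7]=A7: continuation. acc=(acc<<6)|0x27=0x8E7
Byte[8]=81: continuation. acc=(acc<<6)|0x01=0x239C1
Completed: cp=U+239C1 (starts at byte 5)
Byte[9]=E7: 3-byte lead, need 2 cont bytes. acc=0x7
Byte[10]=83: continuation. acc=(acc<<6)|0x03=0x1C3
Byte[11]=A6: continuation. acc=(acc<<6)|0x26=0x70E6
Completed: cp=U+70E6 (starts at byte 9)
Byte[12]=63: 1-byte ASCII. cp=U+0063
Byte[13]=F0: 4-byte lead, need 3 cont bytes. acc=0x0
Byte[14]=AB: continuation. acc=(acc<<6)|0x2B=0x2B
Byte[15]=AE: continuation. acc=(acc<<6)|0x2E=0xAEE
Byte[16]=A0: continuation. acc=(acc<<6)|0x20=0x2BBA0
Completed: cp=U+2BBA0 (starts at byte 13)
Byte[17]=EA: 3-byte lead, need 2 cont bytes. acc=0xA
Byte[18]=BB: continuation. acc=(acc<<6)|0x3B=0x2BB
Byte[19]=80: continuation. acc=(acc<<6)|0x00=0xAEC0
Completed: cp=U+AEC0 (starts at byte 17)

Answer: 0 2 5 9 12 13 17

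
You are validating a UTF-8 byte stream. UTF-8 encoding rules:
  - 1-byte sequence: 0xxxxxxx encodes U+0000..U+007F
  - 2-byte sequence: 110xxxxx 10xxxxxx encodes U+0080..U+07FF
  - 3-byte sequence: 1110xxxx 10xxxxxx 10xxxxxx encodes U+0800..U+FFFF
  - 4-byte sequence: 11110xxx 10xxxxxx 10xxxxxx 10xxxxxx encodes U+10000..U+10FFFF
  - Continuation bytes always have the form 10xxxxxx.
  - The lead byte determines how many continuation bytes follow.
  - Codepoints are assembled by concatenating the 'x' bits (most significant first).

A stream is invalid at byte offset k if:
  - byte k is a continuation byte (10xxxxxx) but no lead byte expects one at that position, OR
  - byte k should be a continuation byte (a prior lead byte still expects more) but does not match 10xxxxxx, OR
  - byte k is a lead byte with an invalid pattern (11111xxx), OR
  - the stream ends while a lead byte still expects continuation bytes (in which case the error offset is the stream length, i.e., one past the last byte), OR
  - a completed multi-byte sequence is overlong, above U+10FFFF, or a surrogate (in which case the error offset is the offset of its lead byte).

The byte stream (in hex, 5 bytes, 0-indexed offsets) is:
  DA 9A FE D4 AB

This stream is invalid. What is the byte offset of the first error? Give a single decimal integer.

Byte[0]=DA: 2-byte lead, need 1 cont bytes. acc=0x1A
Byte[1]=9A: continuation. acc=(acc<<6)|0x1A=0x69A
Completed: cp=U+069A (starts at byte 0)
Byte[2]=FE: INVALID lead byte (not 0xxx/110x/1110/11110)

Answer: 2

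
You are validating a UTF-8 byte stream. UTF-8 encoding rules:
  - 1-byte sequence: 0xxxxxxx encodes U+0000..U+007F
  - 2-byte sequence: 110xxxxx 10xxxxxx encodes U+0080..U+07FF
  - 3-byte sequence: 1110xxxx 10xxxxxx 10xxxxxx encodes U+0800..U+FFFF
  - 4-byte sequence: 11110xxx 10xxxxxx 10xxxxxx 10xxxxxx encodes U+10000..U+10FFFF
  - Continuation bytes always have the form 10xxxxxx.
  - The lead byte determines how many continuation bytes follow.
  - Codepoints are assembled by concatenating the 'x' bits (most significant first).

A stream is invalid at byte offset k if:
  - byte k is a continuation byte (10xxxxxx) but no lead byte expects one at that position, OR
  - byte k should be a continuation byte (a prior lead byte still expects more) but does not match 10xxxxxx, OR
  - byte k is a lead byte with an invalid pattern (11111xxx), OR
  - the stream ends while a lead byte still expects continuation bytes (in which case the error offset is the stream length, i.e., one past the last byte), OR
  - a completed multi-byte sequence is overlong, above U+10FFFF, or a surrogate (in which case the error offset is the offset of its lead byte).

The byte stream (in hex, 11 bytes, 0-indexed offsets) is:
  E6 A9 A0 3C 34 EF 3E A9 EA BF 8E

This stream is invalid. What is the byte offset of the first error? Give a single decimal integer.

Byte[0]=E6: 3-byte lead, need 2 cont bytes. acc=0x6
Byte[1]=A9: continuation. acc=(acc<<6)|0x29=0x1A9
Byte[2]=A0: continuation. acc=(acc<<6)|0x20=0x6A60
Completed: cp=U+6A60 (starts at byte 0)
Byte[3]=3C: 1-byte ASCII. cp=U+003C
Byte[4]=34: 1-byte ASCII. cp=U+0034
Byte[5]=EF: 3-byte lead, need 2 cont bytes. acc=0xF
Byte[6]=3E: expected 10xxxxxx continuation. INVALID

Answer: 6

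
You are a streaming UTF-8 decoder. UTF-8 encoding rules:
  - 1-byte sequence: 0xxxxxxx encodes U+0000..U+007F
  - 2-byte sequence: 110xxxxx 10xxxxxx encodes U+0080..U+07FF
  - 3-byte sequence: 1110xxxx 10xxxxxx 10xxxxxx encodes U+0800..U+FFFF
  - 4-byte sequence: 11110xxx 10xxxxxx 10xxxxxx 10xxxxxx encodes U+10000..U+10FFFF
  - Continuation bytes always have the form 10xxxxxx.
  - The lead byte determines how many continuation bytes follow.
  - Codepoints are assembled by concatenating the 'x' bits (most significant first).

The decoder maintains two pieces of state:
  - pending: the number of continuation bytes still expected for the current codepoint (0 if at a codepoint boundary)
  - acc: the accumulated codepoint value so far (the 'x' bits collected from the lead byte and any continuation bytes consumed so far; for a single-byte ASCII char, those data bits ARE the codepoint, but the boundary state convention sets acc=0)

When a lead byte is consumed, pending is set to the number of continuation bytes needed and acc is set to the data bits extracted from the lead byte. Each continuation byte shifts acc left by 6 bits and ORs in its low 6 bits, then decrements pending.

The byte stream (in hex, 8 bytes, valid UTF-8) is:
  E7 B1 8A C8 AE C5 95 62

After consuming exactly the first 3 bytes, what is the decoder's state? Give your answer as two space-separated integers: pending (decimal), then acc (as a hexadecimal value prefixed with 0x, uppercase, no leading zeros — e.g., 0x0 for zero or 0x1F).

Answer: 0 0x7C4A

Derivation:
Byte[0]=E7: 3-byte lead. pending=2, acc=0x7
Byte[1]=B1: continuation. acc=(acc<<6)|0x31=0x1F1, pending=1
Byte[2]=8A: continuation. acc=(acc<<6)|0x0A=0x7C4A, pending=0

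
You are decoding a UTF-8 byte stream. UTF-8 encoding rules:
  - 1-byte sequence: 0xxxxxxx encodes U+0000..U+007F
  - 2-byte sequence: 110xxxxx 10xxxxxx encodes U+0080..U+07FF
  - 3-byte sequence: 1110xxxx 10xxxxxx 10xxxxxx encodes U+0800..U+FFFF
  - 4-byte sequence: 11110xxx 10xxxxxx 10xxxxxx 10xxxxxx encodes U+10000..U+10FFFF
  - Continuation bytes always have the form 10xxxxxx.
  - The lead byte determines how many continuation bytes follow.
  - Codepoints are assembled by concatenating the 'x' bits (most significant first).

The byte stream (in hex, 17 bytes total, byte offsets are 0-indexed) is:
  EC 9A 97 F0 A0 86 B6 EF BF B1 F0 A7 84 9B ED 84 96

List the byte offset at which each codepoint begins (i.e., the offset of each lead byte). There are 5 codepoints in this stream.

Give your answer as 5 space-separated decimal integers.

Answer: 0 3 7 10 14

Derivation:
Byte[0]=EC: 3-byte lead, need 2 cont bytes. acc=0xC
Byte[1]=9A: continuation. acc=(acc<<6)|0x1A=0x31A
Byte[2]=97: continuation. acc=(acc<<6)|0x17=0xC697
Completed: cp=U+C697 (starts at byte 0)
Byte[3]=F0: 4-byte lead, need 3 cont bytes. acc=0x0
Byte[4]=A0: continuation. acc=(acc<<6)|0x20=0x20
Byte[5]=86: continuation. acc=(acc<<6)|0x06=0x806
Byte[6]=B6: continuation. acc=(acc<<6)|0x36=0x201B6
Completed: cp=U+201B6 (starts at byte 3)
Byte[7]=EF: 3-byte lead, need 2 cont bytes. acc=0xF
Byte[8]=BF: continuation. acc=(acc<<6)|0x3F=0x3FF
Byte[9]=B1: continuation. acc=(acc<<6)|0x31=0xFFF1
Completed: cp=U+FFF1 (starts at byte 7)
Byte[10]=F0: 4-byte lead, need 3 cont bytes. acc=0x0
Byte[11]=A7: continuation. acc=(acc<<6)|0x27=0x27
Byte[12]=84: continuation. acc=(acc<<6)|0x04=0x9C4
Byte[13]=9B: continuation. acc=(acc<<6)|0x1B=0x2711B
Completed: cp=U+2711B (starts at byte 10)
Byte[14]=ED: 3-byte lead, need 2 cont bytes. acc=0xD
Byte[15]=84: continuation. acc=(acc<<6)|0x04=0x344
Byte[16]=96: continuation. acc=(acc<<6)|0x16=0xD116
Completed: cp=U+D116 (starts at byte 14)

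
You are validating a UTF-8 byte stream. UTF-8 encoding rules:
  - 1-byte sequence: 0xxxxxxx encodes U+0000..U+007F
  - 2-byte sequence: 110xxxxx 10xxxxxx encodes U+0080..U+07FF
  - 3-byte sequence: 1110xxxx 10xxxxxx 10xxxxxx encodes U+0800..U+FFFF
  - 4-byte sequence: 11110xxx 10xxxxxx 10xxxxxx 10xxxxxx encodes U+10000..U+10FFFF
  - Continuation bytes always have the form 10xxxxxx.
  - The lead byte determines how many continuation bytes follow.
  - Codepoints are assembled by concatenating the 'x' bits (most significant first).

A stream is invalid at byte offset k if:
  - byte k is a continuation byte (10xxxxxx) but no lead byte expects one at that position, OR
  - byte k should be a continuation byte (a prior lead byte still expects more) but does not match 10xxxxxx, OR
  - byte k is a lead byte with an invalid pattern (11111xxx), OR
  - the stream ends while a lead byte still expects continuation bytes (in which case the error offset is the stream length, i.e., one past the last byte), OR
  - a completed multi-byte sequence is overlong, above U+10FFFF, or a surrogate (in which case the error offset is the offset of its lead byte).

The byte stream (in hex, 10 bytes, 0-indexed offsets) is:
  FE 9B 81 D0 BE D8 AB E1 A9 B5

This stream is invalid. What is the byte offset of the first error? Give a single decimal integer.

Answer: 0

Derivation:
Byte[0]=FE: INVALID lead byte (not 0xxx/110x/1110/11110)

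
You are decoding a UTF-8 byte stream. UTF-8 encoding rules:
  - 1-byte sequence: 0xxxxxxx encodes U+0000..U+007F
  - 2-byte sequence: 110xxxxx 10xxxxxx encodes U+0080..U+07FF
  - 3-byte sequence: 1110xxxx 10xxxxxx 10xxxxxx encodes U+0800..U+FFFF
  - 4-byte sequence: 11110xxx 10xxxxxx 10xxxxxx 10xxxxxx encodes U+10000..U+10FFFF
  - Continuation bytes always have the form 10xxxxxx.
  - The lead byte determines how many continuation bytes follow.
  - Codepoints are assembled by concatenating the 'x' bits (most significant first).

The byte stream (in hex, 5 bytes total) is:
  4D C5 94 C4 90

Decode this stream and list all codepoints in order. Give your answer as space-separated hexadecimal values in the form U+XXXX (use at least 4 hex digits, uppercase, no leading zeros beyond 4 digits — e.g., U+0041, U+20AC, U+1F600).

Answer: U+004D U+0154 U+0110

Derivation:
Byte[0]=4D: 1-byte ASCII. cp=U+004D
Byte[1]=C5: 2-byte lead, need 1 cont bytes. acc=0x5
Byte[2]=94: continuation. acc=(acc<<6)|0x14=0x154
Completed: cp=U+0154 (starts at byte 1)
Byte[3]=C4: 2-byte lead, need 1 cont bytes. acc=0x4
Byte[4]=90: continuation. acc=(acc<<6)|0x10=0x110
Completed: cp=U+0110 (starts at byte 3)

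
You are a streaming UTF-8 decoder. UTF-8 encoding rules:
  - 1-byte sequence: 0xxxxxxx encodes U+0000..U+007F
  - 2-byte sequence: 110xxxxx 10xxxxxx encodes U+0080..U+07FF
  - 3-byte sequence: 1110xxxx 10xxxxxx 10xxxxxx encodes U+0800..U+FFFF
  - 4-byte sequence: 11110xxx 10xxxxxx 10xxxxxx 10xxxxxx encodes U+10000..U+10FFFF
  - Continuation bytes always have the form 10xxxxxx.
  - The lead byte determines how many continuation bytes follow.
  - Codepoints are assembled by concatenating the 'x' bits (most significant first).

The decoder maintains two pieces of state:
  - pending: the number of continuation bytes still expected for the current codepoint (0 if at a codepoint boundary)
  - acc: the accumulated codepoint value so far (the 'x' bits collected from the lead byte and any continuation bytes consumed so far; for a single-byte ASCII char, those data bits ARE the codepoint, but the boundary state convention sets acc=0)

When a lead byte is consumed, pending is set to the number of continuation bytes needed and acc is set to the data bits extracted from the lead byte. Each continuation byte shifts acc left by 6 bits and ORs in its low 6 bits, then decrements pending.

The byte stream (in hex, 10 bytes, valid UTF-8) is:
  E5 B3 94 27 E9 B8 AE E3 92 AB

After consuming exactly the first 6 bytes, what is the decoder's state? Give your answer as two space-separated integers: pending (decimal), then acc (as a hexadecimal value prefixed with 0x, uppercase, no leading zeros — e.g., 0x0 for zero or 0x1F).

Answer: 1 0x278

Derivation:
Byte[0]=E5: 3-byte lead. pending=2, acc=0x5
Byte[1]=B3: continuation. acc=(acc<<6)|0x33=0x173, pending=1
Byte[2]=94: continuation. acc=(acc<<6)|0x14=0x5CD4, pending=0
Byte[3]=27: 1-byte. pending=0, acc=0x0
Byte[4]=E9: 3-byte lead. pending=2, acc=0x9
Byte[5]=B8: continuation. acc=(acc<<6)|0x38=0x278, pending=1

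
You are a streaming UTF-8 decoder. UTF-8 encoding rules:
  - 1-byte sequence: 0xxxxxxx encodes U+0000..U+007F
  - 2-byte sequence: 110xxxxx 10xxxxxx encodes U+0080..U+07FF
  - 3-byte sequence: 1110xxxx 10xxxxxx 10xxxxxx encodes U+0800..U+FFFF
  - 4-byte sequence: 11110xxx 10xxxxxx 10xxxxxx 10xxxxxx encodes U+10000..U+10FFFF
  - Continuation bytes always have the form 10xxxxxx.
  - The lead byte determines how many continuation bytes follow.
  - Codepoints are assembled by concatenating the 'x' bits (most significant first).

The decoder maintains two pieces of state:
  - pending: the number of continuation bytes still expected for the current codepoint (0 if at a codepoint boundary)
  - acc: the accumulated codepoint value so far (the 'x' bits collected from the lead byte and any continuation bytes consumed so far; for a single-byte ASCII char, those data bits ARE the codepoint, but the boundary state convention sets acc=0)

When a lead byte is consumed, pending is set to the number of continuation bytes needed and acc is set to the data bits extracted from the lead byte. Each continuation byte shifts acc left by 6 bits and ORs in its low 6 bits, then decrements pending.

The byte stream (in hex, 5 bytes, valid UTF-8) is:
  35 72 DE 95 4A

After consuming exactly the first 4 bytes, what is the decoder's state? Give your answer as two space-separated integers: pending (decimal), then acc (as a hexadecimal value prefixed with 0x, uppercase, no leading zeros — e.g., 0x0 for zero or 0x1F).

Byte[0]=35: 1-byte. pending=0, acc=0x0
Byte[1]=72: 1-byte. pending=0, acc=0x0
Byte[2]=DE: 2-byte lead. pending=1, acc=0x1E
Byte[3]=95: continuation. acc=(acc<<6)|0x15=0x795, pending=0

Answer: 0 0x795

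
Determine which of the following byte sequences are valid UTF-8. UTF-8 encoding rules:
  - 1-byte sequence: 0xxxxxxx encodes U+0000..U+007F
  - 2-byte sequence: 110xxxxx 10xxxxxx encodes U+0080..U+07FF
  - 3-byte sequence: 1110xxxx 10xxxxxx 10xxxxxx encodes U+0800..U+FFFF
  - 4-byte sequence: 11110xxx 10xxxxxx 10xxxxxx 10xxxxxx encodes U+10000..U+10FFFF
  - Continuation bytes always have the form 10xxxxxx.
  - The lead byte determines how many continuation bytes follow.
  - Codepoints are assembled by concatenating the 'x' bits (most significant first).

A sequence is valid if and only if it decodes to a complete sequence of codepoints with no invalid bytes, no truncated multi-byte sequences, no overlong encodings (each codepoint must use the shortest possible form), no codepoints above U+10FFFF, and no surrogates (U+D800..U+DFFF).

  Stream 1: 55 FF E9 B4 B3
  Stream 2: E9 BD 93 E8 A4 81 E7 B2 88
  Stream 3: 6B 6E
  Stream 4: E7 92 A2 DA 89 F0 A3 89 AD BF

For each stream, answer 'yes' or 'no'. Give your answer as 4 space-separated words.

Stream 1: error at byte offset 1. INVALID
Stream 2: decodes cleanly. VALID
Stream 3: decodes cleanly. VALID
Stream 4: error at byte offset 9. INVALID

Answer: no yes yes no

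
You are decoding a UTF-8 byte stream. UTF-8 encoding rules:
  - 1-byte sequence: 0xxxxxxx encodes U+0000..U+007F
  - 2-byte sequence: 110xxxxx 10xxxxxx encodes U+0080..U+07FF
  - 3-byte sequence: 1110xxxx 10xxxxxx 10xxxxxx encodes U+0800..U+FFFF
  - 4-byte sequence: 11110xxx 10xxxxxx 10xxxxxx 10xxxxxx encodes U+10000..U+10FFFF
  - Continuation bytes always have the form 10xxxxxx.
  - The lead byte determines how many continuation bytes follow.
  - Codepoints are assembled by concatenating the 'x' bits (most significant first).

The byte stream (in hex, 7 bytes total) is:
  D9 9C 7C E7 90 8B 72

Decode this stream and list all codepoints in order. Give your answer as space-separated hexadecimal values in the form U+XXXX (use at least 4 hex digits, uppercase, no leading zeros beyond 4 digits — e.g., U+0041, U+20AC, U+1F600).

Byte[0]=D9: 2-byte lead, need 1 cont bytes. acc=0x19
Byte[1]=9C: continuation. acc=(acc<<6)|0x1C=0x65C
Completed: cp=U+065C (starts at byte 0)
Byte[2]=7C: 1-byte ASCII. cp=U+007C
Byte[3]=E7: 3-byte lead, need 2 cont bytes. acc=0x7
Byte[4]=90: continuation. acc=(acc<<6)|0x10=0x1D0
Byte[5]=8B: continuation. acc=(acc<<6)|0x0B=0x740B
Completed: cp=U+740B (starts at byte 3)
Byte[6]=72: 1-byte ASCII. cp=U+0072

Answer: U+065C U+007C U+740B U+0072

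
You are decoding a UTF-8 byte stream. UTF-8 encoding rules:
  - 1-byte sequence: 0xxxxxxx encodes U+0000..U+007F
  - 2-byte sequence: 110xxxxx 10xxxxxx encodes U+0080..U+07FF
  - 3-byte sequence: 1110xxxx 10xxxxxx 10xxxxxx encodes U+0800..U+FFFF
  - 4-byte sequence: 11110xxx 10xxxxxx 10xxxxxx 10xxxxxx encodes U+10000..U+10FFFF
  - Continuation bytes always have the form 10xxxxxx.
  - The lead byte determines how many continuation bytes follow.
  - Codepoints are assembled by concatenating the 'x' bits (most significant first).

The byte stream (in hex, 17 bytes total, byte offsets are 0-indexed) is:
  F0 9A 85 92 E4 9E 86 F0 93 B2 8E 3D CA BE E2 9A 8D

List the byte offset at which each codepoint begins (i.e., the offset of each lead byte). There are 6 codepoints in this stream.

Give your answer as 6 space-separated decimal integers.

Answer: 0 4 7 11 12 14

Derivation:
Byte[0]=F0: 4-byte lead, need 3 cont bytes. acc=0x0
Byte[1]=9A: continuation. acc=(acc<<6)|0x1A=0x1A
Byte[2]=85: continuation. acc=(acc<<6)|0x05=0x685
Byte[3]=92: continuation. acc=(acc<<6)|0x12=0x1A152
Completed: cp=U+1A152 (starts at byte 0)
Byte[4]=E4: 3-byte lead, need 2 cont bytes. acc=0x4
Byte[5]=9E: continuation. acc=(acc<<6)|0x1E=0x11E
Byte[6]=86: continuation. acc=(acc<<6)|0x06=0x4786
Completed: cp=U+4786 (starts at byte 4)
Byte[7]=F0: 4-byte lead, need 3 cont bytes. acc=0x0
Byte[8]=93: continuation. acc=(acc<<6)|0x13=0x13
Byte[9]=B2: continuation. acc=(acc<<6)|0x32=0x4F2
Byte[10]=8E: continuation. acc=(acc<<6)|0x0E=0x13C8E
Completed: cp=U+13C8E (starts at byte 7)
Byte[11]=3D: 1-byte ASCII. cp=U+003D
Byte[12]=CA: 2-byte lead, need 1 cont bytes. acc=0xA
Byte[13]=BE: continuation. acc=(acc<<6)|0x3E=0x2BE
Completed: cp=U+02BE (starts at byte 12)
Byte[14]=E2: 3-byte lead, need 2 cont bytes. acc=0x2
Byte[15]=9A: continuation. acc=(acc<<6)|0x1A=0x9A
Byte[16]=8D: continuation. acc=(acc<<6)|0x0D=0x268D
Completed: cp=U+268D (starts at byte 14)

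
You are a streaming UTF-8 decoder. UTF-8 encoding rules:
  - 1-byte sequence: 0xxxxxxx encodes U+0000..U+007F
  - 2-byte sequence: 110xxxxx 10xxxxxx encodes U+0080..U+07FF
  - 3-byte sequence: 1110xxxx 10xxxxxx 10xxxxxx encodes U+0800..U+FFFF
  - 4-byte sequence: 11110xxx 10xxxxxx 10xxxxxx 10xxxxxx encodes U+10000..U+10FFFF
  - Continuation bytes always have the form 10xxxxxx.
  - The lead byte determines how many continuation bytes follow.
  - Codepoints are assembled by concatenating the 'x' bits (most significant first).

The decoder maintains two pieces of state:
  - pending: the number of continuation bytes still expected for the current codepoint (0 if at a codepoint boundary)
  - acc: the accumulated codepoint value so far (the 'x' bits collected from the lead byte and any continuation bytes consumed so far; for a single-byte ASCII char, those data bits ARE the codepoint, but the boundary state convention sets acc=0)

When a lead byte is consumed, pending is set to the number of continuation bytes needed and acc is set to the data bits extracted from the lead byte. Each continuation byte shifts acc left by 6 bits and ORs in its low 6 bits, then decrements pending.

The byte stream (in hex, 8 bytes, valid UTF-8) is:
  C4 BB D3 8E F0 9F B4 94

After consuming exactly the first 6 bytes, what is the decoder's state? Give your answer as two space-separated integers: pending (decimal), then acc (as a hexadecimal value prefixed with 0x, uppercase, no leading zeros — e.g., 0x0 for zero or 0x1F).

Byte[0]=C4: 2-byte lead. pending=1, acc=0x4
Byte[1]=BB: continuation. acc=(acc<<6)|0x3B=0x13B, pending=0
Byte[2]=D3: 2-byte lead. pending=1, acc=0x13
Byte[3]=8E: continuation. acc=(acc<<6)|0x0E=0x4CE, pending=0
Byte[4]=F0: 4-byte lead. pending=3, acc=0x0
Byte[5]=9F: continuation. acc=(acc<<6)|0x1F=0x1F, pending=2

Answer: 2 0x1F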